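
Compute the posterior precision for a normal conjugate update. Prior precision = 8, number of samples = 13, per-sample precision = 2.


tau_post = tau_0 + n * tau
= 8 + 13 * 2 = 34

34


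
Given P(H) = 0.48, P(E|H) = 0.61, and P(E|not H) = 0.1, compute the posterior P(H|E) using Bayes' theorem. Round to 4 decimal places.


By Bayes' theorem: P(H|E) = P(E|H)*P(H) / P(E)
P(E) = P(E|H)*P(H) + P(E|not H)*P(not H)
P(E) = 0.61*0.48 + 0.1*0.52 = 0.3448
P(H|E) = 0.61*0.48 / 0.3448 = 0.8492

0.8492


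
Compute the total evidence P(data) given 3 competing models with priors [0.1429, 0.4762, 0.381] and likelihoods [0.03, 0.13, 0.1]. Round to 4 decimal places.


Marginal likelihood = sum P(model_i) * P(data|model_i)
Model 1: 0.1429 * 0.03 = 0.0043
Model 2: 0.4762 * 0.13 = 0.0619
Model 3: 0.381 * 0.1 = 0.0381
Total = 0.1043

0.1043


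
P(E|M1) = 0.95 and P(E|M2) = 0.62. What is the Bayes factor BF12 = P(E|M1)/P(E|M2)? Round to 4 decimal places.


Bayes factor BF12 = P(E|M1) / P(E|M2)
= 0.95 / 0.62
= 1.5323

1.5323


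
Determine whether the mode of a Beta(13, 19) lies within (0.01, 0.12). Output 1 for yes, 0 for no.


First find the mode: (a-1)/(a+b-2) = 0.4
Is 0.4 in (0.01, 0.12)? 0

0


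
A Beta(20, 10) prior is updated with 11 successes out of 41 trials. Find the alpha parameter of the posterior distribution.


In the Beta-Binomial conjugate update:
alpha_post = alpha_prior + successes
= 20 + 11
= 31

31


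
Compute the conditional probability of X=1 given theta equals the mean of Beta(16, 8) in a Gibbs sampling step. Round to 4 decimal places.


Mean of Beta(16, 8) = 0.6667
P(X=1 | theta=0.6667) = 0.6667

0.6667


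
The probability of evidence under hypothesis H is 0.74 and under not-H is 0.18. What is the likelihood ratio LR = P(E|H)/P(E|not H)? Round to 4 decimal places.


LR = 0.74 / 0.18
= 4.1111

4.1111


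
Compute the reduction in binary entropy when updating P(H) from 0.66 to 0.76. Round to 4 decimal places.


H_before = -p*log2(p) - (1-p)*log2(1-p) for p=0.66: 0.9248
H_after for p=0.76: 0.795
Reduction = 0.9248 - 0.795 = 0.1298

0.1298


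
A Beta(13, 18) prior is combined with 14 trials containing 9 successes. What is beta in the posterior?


In conjugate updating:
beta_posterior = beta_prior + (n - k)
= 18 + (14 - 9)
= 18 + 5 = 23

23


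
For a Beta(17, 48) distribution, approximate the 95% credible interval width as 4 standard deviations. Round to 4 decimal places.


Variance of Beta(a,b) = ab / ((a+b)^2 * (a+b+1))
= 17*48 / ((65)^2 * 66)
= 0.0029
SD = sqrt(0.0029) = 0.0541
Width = 4 * SD = 0.2164

0.2164


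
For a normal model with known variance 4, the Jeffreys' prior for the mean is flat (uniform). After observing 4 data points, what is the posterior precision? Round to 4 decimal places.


Jeffreys' prior for normal mean (known variance) is flat.
Prior precision = 0.
Posterior precision = prior_prec + n/sigma^2 = 0 + 4/4
= 1.0

1.0


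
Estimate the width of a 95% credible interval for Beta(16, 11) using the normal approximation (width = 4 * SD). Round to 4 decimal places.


For Beta(a,b): Var = ab/((a+b)^2(a+b+1))
Var = 0.0086, SD = 0.0929
Approximate 95% CI width = 4 * 0.0929 = 0.3714

0.3714


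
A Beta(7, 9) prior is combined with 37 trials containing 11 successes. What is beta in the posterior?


In conjugate updating:
beta_posterior = beta_prior + (n - k)
= 9 + (37 - 11)
= 9 + 26 = 35

35


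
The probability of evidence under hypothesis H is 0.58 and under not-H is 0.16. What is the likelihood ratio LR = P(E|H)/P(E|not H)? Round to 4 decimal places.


LR = 0.58 / 0.16
= 3.625

3.625


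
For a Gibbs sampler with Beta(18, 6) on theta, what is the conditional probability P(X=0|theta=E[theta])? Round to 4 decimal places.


E[theta] = 18/(18+6) = 0.75
P(X=0|theta) = 1 - theta = 0.25

0.25


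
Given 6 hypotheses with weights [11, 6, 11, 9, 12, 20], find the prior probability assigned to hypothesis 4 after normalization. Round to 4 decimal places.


To normalize, divide each weight by the sum of all weights.
Sum = 69
Prior(H4) = 9/69 = 0.1304

0.1304


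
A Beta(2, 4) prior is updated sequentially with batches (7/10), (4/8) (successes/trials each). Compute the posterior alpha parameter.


Sequential conjugate updating is equivalent to a single batch update.
Total successes across all batches = 11
alpha_posterior = alpha_prior + total_successes = 2 + 11
= 13

13


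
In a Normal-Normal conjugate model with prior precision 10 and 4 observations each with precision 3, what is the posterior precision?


Posterior precision = prior precision + n * observation precision
= 10 + 4 * 3
= 10 + 12 = 22

22


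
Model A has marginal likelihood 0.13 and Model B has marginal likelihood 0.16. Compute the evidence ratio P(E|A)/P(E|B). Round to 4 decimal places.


Evidence ratio = P(E|A) / P(E|B)
= 0.13 / 0.16
= 0.8125

0.8125


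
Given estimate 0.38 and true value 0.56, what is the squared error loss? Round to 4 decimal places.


Squared error = (estimate - true)^2
Difference = -0.18
Loss = -0.18^2 = 0.0324

0.0324


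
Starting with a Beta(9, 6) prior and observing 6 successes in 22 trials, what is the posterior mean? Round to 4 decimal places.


Posterior parameters: alpha = 9 + 6 = 15
beta = 6 + 16 = 22
Posterior mean = alpha / (alpha + beta) = 15 / 37
= 0.4054

0.4054


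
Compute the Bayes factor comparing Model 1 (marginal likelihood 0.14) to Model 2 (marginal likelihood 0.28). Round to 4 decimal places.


BF12 = marginal likelihood of M1 / marginal likelihood of M2
= 0.14/0.28
= 0.5

0.5


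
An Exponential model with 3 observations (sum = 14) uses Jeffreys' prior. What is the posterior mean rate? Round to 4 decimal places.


Posterior Gamma(3, 14)
E[lambda] = 3/14 = 0.2143

0.2143


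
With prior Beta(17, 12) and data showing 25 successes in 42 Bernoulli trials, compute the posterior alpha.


Conjugate update: alpha_posterior = alpha_prior + k
= 17 + 25 = 42

42


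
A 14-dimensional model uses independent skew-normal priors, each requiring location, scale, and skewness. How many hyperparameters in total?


Per parameter: 3 (location, scale, and skewness).
Total = 14 * 3 = 42

42


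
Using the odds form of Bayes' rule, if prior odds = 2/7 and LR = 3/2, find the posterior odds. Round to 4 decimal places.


Bayes' rule in odds form: posterior odds = prior odds * LR
= (2 * 3) / (7 * 2)
= 6/14 = 0.4286

0.4286


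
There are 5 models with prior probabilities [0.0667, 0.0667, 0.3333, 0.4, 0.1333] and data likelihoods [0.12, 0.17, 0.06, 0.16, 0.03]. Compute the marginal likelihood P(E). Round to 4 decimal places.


P(E) = sum over models of P(M_i) * P(E|M_i)
= 0.0667*0.12 + 0.0667*0.17 + 0.3333*0.06 + 0.4*0.16 + 0.1333*0.03
= 0.1073

0.1073


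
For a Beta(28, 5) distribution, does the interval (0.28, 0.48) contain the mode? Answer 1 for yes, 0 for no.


Mode of Beta(a,b) = (a-1)/(a+b-2)
= (28-1)/(28+5-2) = 0.871
Check: 0.28 <= 0.871 <= 0.48?
Result: 0

0


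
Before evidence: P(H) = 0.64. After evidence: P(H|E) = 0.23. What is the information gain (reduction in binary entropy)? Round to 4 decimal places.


Prior entropy = 0.9427
Posterior entropy = 0.778
Information gain = 0.9427 - 0.778 = 0.1647

0.1647


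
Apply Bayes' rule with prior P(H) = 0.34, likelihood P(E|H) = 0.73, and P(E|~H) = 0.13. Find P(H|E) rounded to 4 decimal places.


Step 1: Compute marginal P(E) = P(E|H)P(H) + P(E|~H)P(~H)
= 0.73*0.34 + 0.13*0.66 = 0.334
Step 2: P(H|E) = P(E|H)P(H)/P(E) = 0.2482/0.334
= 0.7431

0.7431


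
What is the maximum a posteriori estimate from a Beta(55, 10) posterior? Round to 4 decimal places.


The MAP estimate equals the mode of the distribution.
Mode of Beta(a,b) = (a-1)/(a+b-2)
= 54/63
= 0.8571

0.8571


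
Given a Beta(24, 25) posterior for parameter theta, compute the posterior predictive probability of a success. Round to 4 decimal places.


For a Beta-Bernoulli model, the predictive probability is the mean:
P(success) = 24/(24+25) = 24/49 = 0.4898

0.4898


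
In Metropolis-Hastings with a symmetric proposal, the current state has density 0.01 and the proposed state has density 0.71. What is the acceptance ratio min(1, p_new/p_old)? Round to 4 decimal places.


Ratio = p_new / p_old = 0.71 / 0.01 = 71.0
Acceptance = min(1, 71.0) = 1.0

1.0


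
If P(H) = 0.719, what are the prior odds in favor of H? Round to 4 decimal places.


Prior odds = P(H) / (1 - P(H))
= 0.719 / 0.281
= 2.5587

2.5587


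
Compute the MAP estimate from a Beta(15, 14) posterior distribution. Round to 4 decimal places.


MAP = mode of Beta distribution
= (alpha - 1)/(alpha + beta - 2)
= (15-1)/(15+14-2)
= 14/27 = 0.5185

0.5185


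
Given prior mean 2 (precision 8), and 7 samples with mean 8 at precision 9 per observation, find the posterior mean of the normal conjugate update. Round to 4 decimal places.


The posterior mean is a precision-weighted average of prior and data.
Post. prec. = 8 + 63 = 71
Post. mean = (16 + 504)/71 = 520/71 = 7.3239

7.3239


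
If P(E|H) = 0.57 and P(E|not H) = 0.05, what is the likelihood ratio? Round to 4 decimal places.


Likelihood ratio = P(E|H) / P(E|not H)
= 0.57 / 0.05
= 11.4

11.4


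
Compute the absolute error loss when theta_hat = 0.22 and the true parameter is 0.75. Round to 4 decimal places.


L = |theta_hat - theta_true|
= |0.22 - 0.75| = 0.53

0.53


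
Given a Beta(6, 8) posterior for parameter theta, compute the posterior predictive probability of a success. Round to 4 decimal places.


For a Beta-Bernoulli model, the predictive probability is the mean:
P(success) = 6/(6+8) = 6/14 = 0.4286

0.4286


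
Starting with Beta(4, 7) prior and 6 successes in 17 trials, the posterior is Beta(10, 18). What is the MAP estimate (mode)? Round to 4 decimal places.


The mode of Beta(a, b) when a > 1 and b > 1 is (a-1)/(a+b-2)
= (10 - 1) / (10 + 18 - 2)
= 9 / 26
= 0.3462

0.3462


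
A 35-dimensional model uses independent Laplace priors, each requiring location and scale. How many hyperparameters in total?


Per parameter: 2 (location and scale).
Total = 35 * 2 = 70

70


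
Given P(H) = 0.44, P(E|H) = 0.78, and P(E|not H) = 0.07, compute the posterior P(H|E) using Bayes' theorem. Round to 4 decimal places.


By Bayes' theorem: P(H|E) = P(E|H)*P(H) / P(E)
P(E) = P(E|H)*P(H) + P(E|not H)*P(not H)
P(E) = 0.78*0.44 + 0.07*0.56 = 0.3824
P(H|E) = 0.78*0.44 / 0.3824 = 0.8975

0.8975


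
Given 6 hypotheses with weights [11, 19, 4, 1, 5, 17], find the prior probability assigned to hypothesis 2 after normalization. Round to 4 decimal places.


To normalize, divide each weight by the sum of all weights.
Sum = 57
Prior(H2) = 19/57 = 0.3333

0.3333


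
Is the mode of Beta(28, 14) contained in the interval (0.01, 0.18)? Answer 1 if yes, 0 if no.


Mode = (a-1)/(a+b-2) = 27/40 = 0.675
Interval: (0.01, 0.18)
Contains mode? 0

0


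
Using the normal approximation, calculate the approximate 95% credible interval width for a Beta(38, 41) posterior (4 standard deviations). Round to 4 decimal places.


Var(Beta) = 38*41/(79^2 * 80) = 0.0031
SD = 0.0559
Width ~ 4*SD = 0.2234

0.2234


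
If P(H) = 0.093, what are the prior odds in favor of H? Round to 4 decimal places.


Prior odds = P(H) / (1 - P(H))
= 0.093 / 0.907
= 0.1025

0.1025


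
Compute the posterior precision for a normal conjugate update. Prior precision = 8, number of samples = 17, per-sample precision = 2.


tau_post = tau_0 + n * tau
= 8 + 17 * 2 = 42

42


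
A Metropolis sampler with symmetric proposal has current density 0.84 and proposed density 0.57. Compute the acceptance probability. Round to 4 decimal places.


For symmetric proposals, acceptance = min(1, pi(x*)/pi(x))
= min(1, 0.57/0.84)
= min(1, 0.6786) = 0.6786

0.6786


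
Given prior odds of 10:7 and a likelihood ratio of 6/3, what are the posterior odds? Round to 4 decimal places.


Posterior odds = prior odds * LR
Prior odds = 10/7 = 1.4286
LR = 6/3 = 2.0
Posterior odds = 1.4286 * 2.0 = 2.8571

2.8571


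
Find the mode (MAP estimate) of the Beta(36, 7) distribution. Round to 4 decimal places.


For Beta(a,b) with a,b > 1:
Mode = (a-1)/(a+b-2) = (36-1)/(43-2)
= 35/41 = 0.8537

0.8537


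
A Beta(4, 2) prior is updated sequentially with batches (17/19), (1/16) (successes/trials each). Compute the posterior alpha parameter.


Sequential conjugate updating is equivalent to a single batch update.
Total successes across all batches = 18
alpha_posterior = alpha_prior + total_successes = 4 + 18
= 22

22


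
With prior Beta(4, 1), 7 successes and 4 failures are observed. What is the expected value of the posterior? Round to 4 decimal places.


Posterior = Beta(11, 5)
E[theta] = alpha/(alpha+beta)
= 11/16 = 0.6875

0.6875


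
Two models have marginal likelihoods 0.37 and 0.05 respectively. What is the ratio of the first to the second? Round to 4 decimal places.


Evidence ratio = 0.37 / 0.05
= 7.4

7.4


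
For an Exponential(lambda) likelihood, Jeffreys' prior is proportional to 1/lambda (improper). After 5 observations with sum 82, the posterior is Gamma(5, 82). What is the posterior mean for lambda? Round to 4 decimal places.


Posterior = Gamma(n, sum_x) = Gamma(5, 82)
Posterior mean = shape/rate = 5/82
= 0.061

0.061


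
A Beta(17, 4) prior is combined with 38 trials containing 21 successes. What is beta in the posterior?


In conjugate updating:
beta_posterior = beta_prior + (n - k)
= 4 + (38 - 21)
= 4 + 17 = 21

21


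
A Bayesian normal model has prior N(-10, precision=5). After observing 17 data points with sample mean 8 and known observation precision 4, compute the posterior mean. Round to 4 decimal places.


Posterior mean = (prior_precision * prior_mean + n * data_precision * data_mean) / (prior_precision + n * data_precision)
Numerator = 5*-10 + 17*4*8 = 494
Denominator = 5 + 17*4 = 73
Posterior mean = 6.7671

6.7671


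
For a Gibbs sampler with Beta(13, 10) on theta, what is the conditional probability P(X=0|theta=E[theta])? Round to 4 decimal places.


E[theta] = 13/(13+10) = 0.5652
P(X=0|theta) = 1 - theta = 0.4348

0.4348


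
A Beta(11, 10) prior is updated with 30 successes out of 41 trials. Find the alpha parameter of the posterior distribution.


In the Beta-Binomial conjugate update:
alpha_post = alpha_prior + successes
= 11 + 30
= 41

41


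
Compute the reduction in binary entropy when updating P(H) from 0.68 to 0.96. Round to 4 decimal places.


H_before = -p*log2(p) - (1-p)*log2(1-p) for p=0.68: 0.9044
H_after for p=0.96: 0.2423
Reduction = 0.9044 - 0.2423 = 0.6621

0.6621


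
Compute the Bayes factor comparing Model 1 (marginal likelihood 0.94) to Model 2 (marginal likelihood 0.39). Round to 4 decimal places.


BF12 = marginal likelihood of M1 / marginal likelihood of M2
= 0.94/0.39
= 2.4103

2.4103


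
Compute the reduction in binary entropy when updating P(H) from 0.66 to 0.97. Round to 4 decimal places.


H_before = -p*log2(p) - (1-p)*log2(1-p) for p=0.66: 0.9248
H_after for p=0.97: 0.1944
Reduction = 0.9248 - 0.1944 = 0.7304

0.7304


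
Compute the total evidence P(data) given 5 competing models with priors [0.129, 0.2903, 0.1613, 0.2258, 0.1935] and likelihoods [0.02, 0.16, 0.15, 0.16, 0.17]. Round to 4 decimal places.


Marginal likelihood = sum P(model_i) * P(data|model_i)
Model 1: 0.129 * 0.02 = 0.0026
Model 2: 0.2903 * 0.16 = 0.0464
Model 3: 0.1613 * 0.15 = 0.0242
Model 4: 0.2258 * 0.16 = 0.0361
Model 5: 0.1935 * 0.17 = 0.0329
Total = 0.1422

0.1422


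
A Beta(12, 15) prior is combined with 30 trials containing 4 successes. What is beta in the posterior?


In conjugate updating:
beta_posterior = beta_prior + (n - k)
= 15 + (30 - 4)
= 15 + 26 = 41

41


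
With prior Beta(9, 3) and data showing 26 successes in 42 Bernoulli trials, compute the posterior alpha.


Conjugate update: alpha_posterior = alpha_prior + k
= 9 + 26 = 35

35


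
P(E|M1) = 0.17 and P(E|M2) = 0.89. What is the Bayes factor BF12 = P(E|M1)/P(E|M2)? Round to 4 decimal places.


Bayes factor BF12 = P(E|M1) / P(E|M2)
= 0.17 / 0.89
= 0.191

0.191


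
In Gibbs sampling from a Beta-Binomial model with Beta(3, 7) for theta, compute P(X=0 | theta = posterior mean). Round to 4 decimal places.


Posterior mean = alpha/(alpha+beta) = 3/10 = 0.3
P(X=0|theta=mean) = 1 - theta = 0.7

0.7


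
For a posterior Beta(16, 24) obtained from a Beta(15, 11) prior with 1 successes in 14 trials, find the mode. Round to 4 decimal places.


Mode = (alpha - 1) / (alpha + beta - 2)
= 15 / 38
= 0.3947

0.3947


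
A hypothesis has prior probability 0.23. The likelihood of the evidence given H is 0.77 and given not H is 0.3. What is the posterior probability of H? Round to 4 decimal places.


Using Bayes' theorem:
P(E) = 0.23 * 0.77 + 0.77 * 0.3
P(E) = 0.4081
P(H|E) = (0.23 * 0.77) / 0.4081 = 0.434

0.434


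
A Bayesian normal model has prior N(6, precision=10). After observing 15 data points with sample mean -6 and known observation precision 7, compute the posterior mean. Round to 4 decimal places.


Posterior mean = (prior_precision * prior_mean + n * data_precision * data_mean) / (prior_precision + n * data_precision)
Numerator = 10*6 + 15*7*-6 = -570
Denominator = 10 + 15*7 = 115
Posterior mean = -4.9565

-4.9565


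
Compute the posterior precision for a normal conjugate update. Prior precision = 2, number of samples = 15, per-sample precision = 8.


tau_post = tau_0 + n * tau
= 2 + 15 * 8 = 122

122


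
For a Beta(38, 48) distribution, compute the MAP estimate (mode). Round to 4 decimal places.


MAP = mode = (a-1)/(a+b-2)
= (38-1)/(38+48-2)
= 37/84 = 0.4405

0.4405


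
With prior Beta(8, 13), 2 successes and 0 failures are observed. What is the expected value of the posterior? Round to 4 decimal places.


Posterior = Beta(10, 13)
E[theta] = alpha/(alpha+beta)
= 10/23 = 0.4348

0.4348


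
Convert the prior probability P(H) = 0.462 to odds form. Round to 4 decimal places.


P(not H) = 1 - 0.462 = 0.538
Odds = 0.462 / 0.538 = 0.8587

0.8587


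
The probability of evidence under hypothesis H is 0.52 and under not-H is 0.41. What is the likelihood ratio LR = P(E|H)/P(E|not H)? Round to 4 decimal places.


LR = 0.52 / 0.41
= 1.2683

1.2683


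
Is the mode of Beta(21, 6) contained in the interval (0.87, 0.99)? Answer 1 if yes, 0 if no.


Mode = (a-1)/(a+b-2) = 20/25 = 0.8
Interval: (0.87, 0.99)
Contains mode? 0

0


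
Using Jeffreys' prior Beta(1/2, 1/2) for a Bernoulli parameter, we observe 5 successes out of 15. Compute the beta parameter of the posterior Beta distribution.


Conjugate update: Beta(0.5 + k, 0.5 + n - k).
k = 5, n - k = 10
Posterior beta = 0.5 + (n - k) = 0.5 + 10 = 10.5

10.5


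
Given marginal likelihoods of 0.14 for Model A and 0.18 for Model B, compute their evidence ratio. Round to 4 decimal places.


Ratio = ML(A) / ML(B) = 0.14/0.18
= 0.7778

0.7778


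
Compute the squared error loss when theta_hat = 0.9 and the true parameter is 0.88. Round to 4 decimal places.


L = (theta_hat - theta_true)^2
= (0.9 - 0.88)^2
= 0.02^2 = 0.0004

0.0004


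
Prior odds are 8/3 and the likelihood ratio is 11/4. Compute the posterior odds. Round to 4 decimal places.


Posterior odds = prior odds * likelihood ratio
= (8/3) * (11/4)
= 88 / 12
= 7.3333

7.3333


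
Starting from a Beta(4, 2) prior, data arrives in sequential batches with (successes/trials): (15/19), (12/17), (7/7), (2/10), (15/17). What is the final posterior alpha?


In sequential Bayesian updating, we sum all successes.
Total successes = 51
Final alpha = 4 + 51 = 55

55


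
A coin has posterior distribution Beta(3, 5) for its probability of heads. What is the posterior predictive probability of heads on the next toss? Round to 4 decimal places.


Posterior predictive = E[theta] = alpha/(alpha+beta)
= 3/8
= 0.375

0.375


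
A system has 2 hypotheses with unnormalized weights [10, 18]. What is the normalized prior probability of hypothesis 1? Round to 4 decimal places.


The normalized prior is the weight divided by the total.
Total weight = 28
P(H1) = 10 / 28 = 0.3571

0.3571


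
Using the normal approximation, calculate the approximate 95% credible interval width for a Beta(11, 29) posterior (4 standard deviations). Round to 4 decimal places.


Var(Beta) = 11*29/(40^2 * 41) = 0.0049
SD = 0.0697
Width ~ 4*SD = 0.2789

0.2789


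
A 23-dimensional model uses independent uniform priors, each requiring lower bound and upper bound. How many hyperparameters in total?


Per parameter: 2 (lower bound and upper bound).
Total = 23 * 2 = 46

46


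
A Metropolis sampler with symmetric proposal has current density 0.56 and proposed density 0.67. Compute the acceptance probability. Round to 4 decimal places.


For symmetric proposals, acceptance = min(1, pi(x*)/pi(x))
= min(1, 0.67/0.56)
= min(1, 1.1964) = 1.0

1.0


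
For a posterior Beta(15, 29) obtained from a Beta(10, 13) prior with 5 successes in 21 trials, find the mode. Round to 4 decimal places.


Mode = (alpha - 1) / (alpha + beta - 2)
= 14 / 42
= 0.3333

0.3333


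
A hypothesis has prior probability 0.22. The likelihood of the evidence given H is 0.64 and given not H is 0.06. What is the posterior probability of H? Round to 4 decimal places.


Using Bayes' theorem:
P(E) = 0.22 * 0.64 + 0.78 * 0.06
P(E) = 0.1876
P(H|E) = (0.22 * 0.64) / 0.1876 = 0.7505

0.7505


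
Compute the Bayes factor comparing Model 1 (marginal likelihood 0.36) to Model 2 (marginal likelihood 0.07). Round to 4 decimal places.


BF12 = marginal likelihood of M1 / marginal likelihood of M2
= 0.36/0.07
= 5.1429

5.1429


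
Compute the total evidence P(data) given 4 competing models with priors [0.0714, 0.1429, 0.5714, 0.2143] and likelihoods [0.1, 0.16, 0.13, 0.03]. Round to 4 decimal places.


Marginal likelihood = sum P(model_i) * P(data|model_i)
Model 1: 0.0714 * 0.1 = 0.0071
Model 2: 0.1429 * 0.16 = 0.0229
Model 3: 0.5714 * 0.13 = 0.0743
Model 4: 0.2143 * 0.03 = 0.0064
Total = 0.1107

0.1107


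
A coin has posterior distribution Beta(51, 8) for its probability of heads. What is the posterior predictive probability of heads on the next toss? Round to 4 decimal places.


Posterior predictive = E[theta] = alpha/(alpha+beta)
= 51/59
= 0.8644

0.8644


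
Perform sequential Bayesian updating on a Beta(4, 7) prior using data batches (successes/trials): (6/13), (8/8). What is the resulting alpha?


Accumulate successes: 14
Posterior alpha = prior alpha + sum of successes
= 4 + 14 = 18

18


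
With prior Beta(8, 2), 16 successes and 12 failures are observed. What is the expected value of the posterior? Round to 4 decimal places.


Posterior = Beta(24, 14)
E[theta] = alpha/(alpha+beta)
= 24/38 = 0.6316

0.6316


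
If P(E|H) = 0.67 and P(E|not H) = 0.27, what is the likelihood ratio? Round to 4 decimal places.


Likelihood ratio = P(E|H) / P(E|not H)
= 0.67 / 0.27
= 2.4815

2.4815


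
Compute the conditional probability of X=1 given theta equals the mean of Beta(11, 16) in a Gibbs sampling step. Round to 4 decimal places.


Mean of Beta(11, 16) = 0.4074
P(X=1 | theta=0.4074) = 0.4074

0.4074


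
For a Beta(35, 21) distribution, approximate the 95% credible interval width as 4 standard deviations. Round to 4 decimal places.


Variance of Beta(a,b) = ab / ((a+b)^2 * (a+b+1))
= 35*21 / ((56)^2 * 57)
= 0.0041
SD = sqrt(0.0041) = 0.0641
Width = 4 * SD = 0.2565

0.2565


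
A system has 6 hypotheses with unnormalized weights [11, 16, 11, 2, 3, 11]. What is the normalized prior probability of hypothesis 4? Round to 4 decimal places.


The normalized prior is the weight divided by the total.
Total weight = 54
P(H4) = 2 / 54 = 0.037

0.037


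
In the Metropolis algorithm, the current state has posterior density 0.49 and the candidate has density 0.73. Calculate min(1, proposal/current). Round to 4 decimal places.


Ratio = 0.73/0.49 = 1.4898
Acceptance probability = min(1, 1.4898)
= 1.0

1.0


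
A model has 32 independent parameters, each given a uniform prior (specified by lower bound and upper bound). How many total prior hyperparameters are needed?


Each uniform prior needs 2 hyperparameters (lower bound and upper bound).
Total = 2 * 32 = 64

64


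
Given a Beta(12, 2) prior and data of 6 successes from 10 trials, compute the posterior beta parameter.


Number of failures = 10 - 6 = 4
Posterior beta = 2 + 4 = 6

6


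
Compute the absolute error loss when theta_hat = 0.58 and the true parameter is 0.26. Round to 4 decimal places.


L = |theta_hat - theta_true|
= |0.58 - 0.26| = 0.32

0.32


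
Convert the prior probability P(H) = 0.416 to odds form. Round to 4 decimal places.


P(not H) = 1 - 0.416 = 0.584
Odds = 0.416 / 0.584 = 0.7123

0.7123


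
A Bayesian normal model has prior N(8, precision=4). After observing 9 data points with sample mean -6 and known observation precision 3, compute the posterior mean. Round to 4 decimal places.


Posterior mean = (prior_precision * prior_mean + n * data_precision * data_mean) / (prior_precision + n * data_precision)
Numerator = 4*8 + 9*3*-6 = -130
Denominator = 4 + 9*3 = 31
Posterior mean = -4.1935

-4.1935


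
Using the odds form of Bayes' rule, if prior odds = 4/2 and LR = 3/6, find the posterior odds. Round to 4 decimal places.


Bayes' rule in odds form: posterior odds = prior odds * LR
= (4 * 3) / (2 * 6)
= 12/12 = 1.0

1.0


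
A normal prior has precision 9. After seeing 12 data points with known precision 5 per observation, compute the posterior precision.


In the conjugate normal model, precisions add:
tau_posterior = tau_prior + n * tau_data
= 9 + 12*5 = 69

69


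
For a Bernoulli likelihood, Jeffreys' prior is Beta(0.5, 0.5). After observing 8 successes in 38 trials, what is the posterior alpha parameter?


Jeffreys' prior for Bernoulli is Beta(0.5, 0.5).
Posterior is Beta(0.5 + k, 0.5 + n - k).
Posterior alpha = 0.5 + k = 0.5 + 8 = 8.5

8.5


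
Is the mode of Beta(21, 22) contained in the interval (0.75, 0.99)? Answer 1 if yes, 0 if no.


Mode = (a-1)/(a+b-2) = 20/41 = 0.4878
Interval: (0.75, 0.99)
Contains mode? 0

0


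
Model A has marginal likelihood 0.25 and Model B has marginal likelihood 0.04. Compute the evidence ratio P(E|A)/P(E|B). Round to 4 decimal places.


Evidence ratio = P(E|A) / P(E|B)
= 0.25 / 0.04
= 6.25

6.25


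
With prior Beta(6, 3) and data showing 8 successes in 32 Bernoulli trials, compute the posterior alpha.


Conjugate update: alpha_posterior = alpha_prior + k
= 6 + 8 = 14

14


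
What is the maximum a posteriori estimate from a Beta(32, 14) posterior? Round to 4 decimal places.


The MAP estimate equals the mode of the distribution.
Mode of Beta(a,b) = (a-1)/(a+b-2)
= 31/44
= 0.7045

0.7045


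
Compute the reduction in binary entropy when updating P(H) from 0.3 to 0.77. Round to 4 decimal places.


H_before = -p*log2(p) - (1-p)*log2(1-p) for p=0.3: 0.8813
H_after for p=0.77: 0.778
Reduction = 0.8813 - 0.778 = 0.1033

0.1033


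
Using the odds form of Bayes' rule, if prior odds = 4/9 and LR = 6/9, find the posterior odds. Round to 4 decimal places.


Bayes' rule in odds form: posterior odds = prior odds * LR
= (4 * 6) / (9 * 9)
= 24/81 = 0.2963

0.2963


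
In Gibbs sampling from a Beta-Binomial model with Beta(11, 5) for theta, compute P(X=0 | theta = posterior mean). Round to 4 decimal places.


Posterior mean = alpha/(alpha+beta) = 11/16 = 0.6875
P(X=0|theta=mean) = 1 - theta = 0.3125

0.3125


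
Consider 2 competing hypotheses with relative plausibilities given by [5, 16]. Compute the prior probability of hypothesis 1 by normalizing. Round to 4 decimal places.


Sum of weights = 5 + 16 = 21
Normalized prior for H1 = 5 / 21
= 0.2381

0.2381


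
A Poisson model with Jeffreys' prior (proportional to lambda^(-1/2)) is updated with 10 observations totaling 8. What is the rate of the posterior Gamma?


Posterior = Gamma(0.5 + S, n)
= Gamma(0.5 + 8, 10)
Posterior rate = 0 + n = 10

10.0


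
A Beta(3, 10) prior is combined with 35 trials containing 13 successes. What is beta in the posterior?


In conjugate updating:
beta_posterior = beta_prior + (n - k)
= 10 + (35 - 13)
= 10 + 22 = 32

32


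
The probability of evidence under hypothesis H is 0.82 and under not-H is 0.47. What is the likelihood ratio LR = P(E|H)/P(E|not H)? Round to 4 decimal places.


LR = 0.82 / 0.47
= 1.7447

1.7447


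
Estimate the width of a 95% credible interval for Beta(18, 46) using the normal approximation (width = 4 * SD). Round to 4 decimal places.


For Beta(a,b): Var = ab/((a+b)^2(a+b+1))
Var = 0.0031, SD = 0.0558
Approximate 95% CI width = 4 * 0.0558 = 0.2231

0.2231


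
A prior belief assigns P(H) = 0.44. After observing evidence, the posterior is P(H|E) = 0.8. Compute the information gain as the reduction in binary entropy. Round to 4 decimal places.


H(prior) = -0.44*log2(0.44) - 0.56*log2(0.56)
= 0.9896
H(post) = -0.8*log2(0.8) - 0.2*log2(0.2)
= 0.7219
IG = 0.9896 - 0.7219 = 0.2677

0.2677


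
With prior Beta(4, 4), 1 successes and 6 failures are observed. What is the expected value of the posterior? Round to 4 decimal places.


Posterior = Beta(5, 10)
E[theta] = alpha/(alpha+beta)
= 5/15 = 0.3333

0.3333


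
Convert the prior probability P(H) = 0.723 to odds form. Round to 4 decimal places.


P(not H) = 1 - 0.723 = 0.277
Odds = 0.723 / 0.277 = 2.6101

2.6101


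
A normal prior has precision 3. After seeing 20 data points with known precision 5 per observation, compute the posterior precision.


In the conjugate normal model, precisions add:
tau_posterior = tau_prior + n * tau_data
= 3 + 20*5 = 103

103


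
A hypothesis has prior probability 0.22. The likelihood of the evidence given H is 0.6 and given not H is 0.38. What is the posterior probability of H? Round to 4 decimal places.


Using Bayes' theorem:
P(E) = 0.22 * 0.6 + 0.78 * 0.38
P(E) = 0.4284
P(H|E) = (0.22 * 0.6) / 0.4284 = 0.3081

0.3081


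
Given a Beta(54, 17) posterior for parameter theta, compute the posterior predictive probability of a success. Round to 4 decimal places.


For a Beta-Bernoulli model, the predictive probability is the mean:
P(success) = 54/(54+17) = 54/71 = 0.7606

0.7606


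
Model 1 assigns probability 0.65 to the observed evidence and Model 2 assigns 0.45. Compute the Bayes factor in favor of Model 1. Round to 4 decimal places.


BF = P(data|M1) / P(data|M2)
= 0.65 / 0.45 = 1.4444

1.4444


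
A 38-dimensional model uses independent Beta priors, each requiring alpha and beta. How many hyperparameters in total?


Per parameter: 2 (alpha and beta).
Total = 38 * 2 = 76

76


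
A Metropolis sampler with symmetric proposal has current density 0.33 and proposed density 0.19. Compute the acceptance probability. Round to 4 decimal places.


For symmetric proposals, acceptance = min(1, pi(x*)/pi(x))
= min(1, 0.19/0.33)
= min(1, 0.5758) = 0.5758

0.5758


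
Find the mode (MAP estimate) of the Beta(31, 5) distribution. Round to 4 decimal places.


For Beta(a,b) with a,b > 1:
Mode = (a-1)/(a+b-2) = (31-1)/(36-2)
= 30/34 = 0.8824

0.8824


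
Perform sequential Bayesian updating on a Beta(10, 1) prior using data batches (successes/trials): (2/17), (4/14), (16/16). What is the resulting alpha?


Accumulate successes: 22
Posterior alpha = prior alpha + sum of successes
= 10 + 22 = 32

32


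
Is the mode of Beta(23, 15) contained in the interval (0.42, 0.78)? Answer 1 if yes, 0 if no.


Mode = (a-1)/(a+b-2) = 22/36 = 0.6111
Interval: (0.42, 0.78)
Contains mode? 1

1


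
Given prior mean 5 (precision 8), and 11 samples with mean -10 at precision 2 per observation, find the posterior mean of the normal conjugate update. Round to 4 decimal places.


The posterior mean is a precision-weighted average of prior and data.
Post. prec. = 8 + 22 = 30
Post. mean = (40 + -220)/30 = -180/30 = -6.0

-6.0


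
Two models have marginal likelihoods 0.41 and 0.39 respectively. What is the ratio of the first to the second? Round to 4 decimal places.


Evidence ratio = 0.41 / 0.39
= 1.0513

1.0513


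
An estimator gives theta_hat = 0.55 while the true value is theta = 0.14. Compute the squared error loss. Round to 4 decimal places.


The squared error loss is (theta_hat - theta)^2
= (0.55 - 0.14)^2
= (0.41)^2 = 0.1681

0.1681


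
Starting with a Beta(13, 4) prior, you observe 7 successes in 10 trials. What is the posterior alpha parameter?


For a Beta-Binomial conjugate model:
Posterior alpha = prior alpha + number of successes
= 13 + 7 = 20

20


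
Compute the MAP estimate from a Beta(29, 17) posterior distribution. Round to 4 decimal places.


MAP = mode of Beta distribution
= (alpha - 1)/(alpha + beta - 2)
= (29-1)/(29+17-2)
= 28/44 = 0.6364

0.6364


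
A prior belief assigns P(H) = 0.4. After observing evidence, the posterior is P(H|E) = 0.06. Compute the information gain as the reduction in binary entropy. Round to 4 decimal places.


H(prior) = -0.4*log2(0.4) - 0.6*log2(0.6)
= 0.971
H(post) = -0.06*log2(0.06) - 0.94*log2(0.94)
= 0.3274
IG = 0.971 - 0.3274 = 0.6435

0.6435


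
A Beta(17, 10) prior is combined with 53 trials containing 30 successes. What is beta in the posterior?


In conjugate updating:
beta_posterior = beta_prior + (n - k)
= 10 + (53 - 30)
= 10 + 23 = 33

33


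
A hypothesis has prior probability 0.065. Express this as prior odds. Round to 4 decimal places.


Odds = P(H) / P(not H) = 0.065 / 0.935
= 0.0695

0.0695


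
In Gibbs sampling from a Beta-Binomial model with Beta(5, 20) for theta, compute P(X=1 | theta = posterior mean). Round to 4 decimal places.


Posterior mean = alpha/(alpha+beta) = 5/25 = 0.2
P(X=1|theta=mean) = theta = 0.2

0.2


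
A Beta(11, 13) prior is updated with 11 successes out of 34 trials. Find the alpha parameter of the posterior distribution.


In the Beta-Binomial conjugate update:
alpha_post = alpha_prior + successes
= 11 + 11
= 22

22


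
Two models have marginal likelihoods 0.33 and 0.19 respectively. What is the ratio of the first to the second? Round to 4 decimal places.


Evidence ratio = 0.33 / 0.19
= 1.7368

1.7368


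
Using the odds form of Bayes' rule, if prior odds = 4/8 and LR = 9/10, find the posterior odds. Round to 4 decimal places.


Bayes' rule in odds form: posterior odds = prior odds * LR
= (4 * 9) / (8 * 10)
= 36/80 = 0.45

0.45


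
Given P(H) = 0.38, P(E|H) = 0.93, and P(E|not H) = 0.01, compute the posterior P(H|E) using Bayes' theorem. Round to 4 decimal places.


By Bayes' theorem: P(H|E) = P(E|H)*P(H) / P(E)
P(E) = P(E|H)*P(H) + P(E|not H)*P(not H)
P(E) = 0.93*0.38 + 0.01*0.62 = 0.3596
P(H|E) = 0.93*0.38 / 0.3596 = 0.9828

0.9828


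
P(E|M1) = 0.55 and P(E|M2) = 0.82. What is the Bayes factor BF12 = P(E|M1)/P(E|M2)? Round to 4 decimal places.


Bayes factor BF12 = P(E|M1) / P(E|M2)
= 0.55 / 0.82
= 0.6707

0.6707


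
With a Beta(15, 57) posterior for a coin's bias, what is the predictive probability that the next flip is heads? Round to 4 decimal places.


The predictive probability equals the posterior mean.
P(next = heads) = alpha / (alpha + beta)
= 15 / 72 = 0.2083

0.2083


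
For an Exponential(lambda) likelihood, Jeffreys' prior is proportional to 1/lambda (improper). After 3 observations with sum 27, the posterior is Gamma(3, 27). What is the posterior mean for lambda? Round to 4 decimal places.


Posterior = Gamma(n, sum_x) = Gamma(3, 27)
Posterior mean = shape/rate = 3/27
= 0.1111

0.1111


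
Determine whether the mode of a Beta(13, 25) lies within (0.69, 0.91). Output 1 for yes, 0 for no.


First find the mode: (a-1)/(a+b-2) = 0.3333
Is 0.3333 in (0.69, 0.91)? 0

0


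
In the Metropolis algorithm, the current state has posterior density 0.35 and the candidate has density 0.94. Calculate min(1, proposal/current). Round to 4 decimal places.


Ratio = 0.94/0.35 = 2.6857
Acceptance probability = min(1, 2.6857)
= 1.0

1.0


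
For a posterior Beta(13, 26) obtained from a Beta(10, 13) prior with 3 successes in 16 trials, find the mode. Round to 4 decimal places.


Mode = (alpha - 1) / (alpha + beta - 2)
= 12 / 37
= 0.3243

0.3243


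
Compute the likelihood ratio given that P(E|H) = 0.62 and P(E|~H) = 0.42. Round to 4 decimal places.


LR = P(E|H) / P(E|~H)
= 0.62 / 0.42 = 1.4762

1.4762


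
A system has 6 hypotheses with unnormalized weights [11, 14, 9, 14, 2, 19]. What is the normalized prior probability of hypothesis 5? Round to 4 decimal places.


The normalized prior is the weight divided by the total.
Total weight = 69
P(H5) = 2 / 69 = 0.029

0.029


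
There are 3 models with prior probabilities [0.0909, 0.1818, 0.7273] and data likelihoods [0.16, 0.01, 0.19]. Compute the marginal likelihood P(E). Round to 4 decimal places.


P(E) = sum over models of P(M_i) * P(E|M_i)
= 0.0909*0.16 + 0.1818*0.01 + 0.7273*0.19
= 0.1545

0.1545


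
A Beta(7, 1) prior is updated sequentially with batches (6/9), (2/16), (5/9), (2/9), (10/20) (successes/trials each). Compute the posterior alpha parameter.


Sequential conjugate updating is equivalent to a single batch update.
Total successes across all batches = 25
alpha_posterior = alpha_prior + total_successes = 7 + 25
= 32

32


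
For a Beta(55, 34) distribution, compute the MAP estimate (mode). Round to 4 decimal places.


MAP = mode = (a-1)/(a+b-2)
= (55-1)/(55+34-2)
= 54/87 = 0.6207

0.6207


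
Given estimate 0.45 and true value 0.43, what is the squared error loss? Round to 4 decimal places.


Squared error = (estimate - true)^2
Difference = 0.02
Loss = 0.02^2 = 0.0004

0.0004


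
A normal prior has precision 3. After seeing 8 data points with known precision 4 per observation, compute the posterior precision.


In the conjugate normal model, precisions add:
tau_posterior = tau_prior + n * tau_data
= 3 + 8*4 = 35

35


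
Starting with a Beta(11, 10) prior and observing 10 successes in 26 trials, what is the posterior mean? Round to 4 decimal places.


Posterior parameters: alpha = 11 + 10 = 21
beta = 10 + 16 = 26
Posterior mean = alpha / (alpha + beta) = 21 / 47
= 0.4468

0.4468


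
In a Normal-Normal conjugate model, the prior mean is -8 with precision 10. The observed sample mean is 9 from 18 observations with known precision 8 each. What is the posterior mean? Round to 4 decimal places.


Posterior precision = tau0 + n*tau = 10 + 18*8 = 154
Posterior mean = (tau0*mu0 + n*tau*xbar) / posterior_precision
= (10*-8 + 18*8*9) / 154
= 1216 / 154 = 7.8961

7.8961


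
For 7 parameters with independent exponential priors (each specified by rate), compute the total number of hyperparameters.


A exponential prior has 1 hyperparameter per parameter.
Total = 7 * 1 = 7

7


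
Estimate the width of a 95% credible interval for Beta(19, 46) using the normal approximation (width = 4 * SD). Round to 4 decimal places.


For Beta(a,b): Var = ab/((a+b)^2(a+b+1))
Var = 0.0031, SD = 0.056
Approximate 95% CI width = 4 * 0.056 = 0.2239

0.2239


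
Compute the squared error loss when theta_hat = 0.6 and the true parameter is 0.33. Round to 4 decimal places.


L = (theta_hat - theta_true)^2
= (0.6 - 0.33)^2
= 0.27^2 = 0.0729

0.0729


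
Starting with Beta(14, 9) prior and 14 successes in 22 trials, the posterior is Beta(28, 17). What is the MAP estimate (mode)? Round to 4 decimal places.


The mode of Beta(a, b) when a > 1 and b > 1 is (a-1)/(a+b-2)
= (28 - 1) / (28 + 17 - 2)
= 27 / 43
= 0.6279

0.6279
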